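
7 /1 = 7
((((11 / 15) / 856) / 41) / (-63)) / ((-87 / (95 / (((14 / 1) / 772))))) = 40337 / 2019792348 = 0.00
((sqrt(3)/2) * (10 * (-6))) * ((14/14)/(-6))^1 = 8.66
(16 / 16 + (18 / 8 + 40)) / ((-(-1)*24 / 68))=2941 / 24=122.54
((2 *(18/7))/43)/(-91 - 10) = -36/30401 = -0.00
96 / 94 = 48 / 47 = 1.02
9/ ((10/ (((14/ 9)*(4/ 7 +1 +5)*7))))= 322/ 5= 64.40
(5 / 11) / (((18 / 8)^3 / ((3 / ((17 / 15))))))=1600 / 15147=0.11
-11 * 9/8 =-99/8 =-12.38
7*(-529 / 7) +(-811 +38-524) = -1826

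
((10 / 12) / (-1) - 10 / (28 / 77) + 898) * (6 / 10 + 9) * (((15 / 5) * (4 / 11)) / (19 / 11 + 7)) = 5218 / 5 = 1043.60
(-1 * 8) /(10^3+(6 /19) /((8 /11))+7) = -608 /76565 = -0.01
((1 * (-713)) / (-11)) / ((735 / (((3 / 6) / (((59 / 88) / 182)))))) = 74152 / 6195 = 11.97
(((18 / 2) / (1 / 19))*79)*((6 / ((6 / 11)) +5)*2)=432288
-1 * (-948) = 948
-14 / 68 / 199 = -7 / 6766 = -0.00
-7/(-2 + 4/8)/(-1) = -14/3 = -4.67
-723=-723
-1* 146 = -146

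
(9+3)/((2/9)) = 54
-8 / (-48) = 1 / 6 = 0.17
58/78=29/39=0.74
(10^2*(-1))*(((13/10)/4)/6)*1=-65/12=-5.42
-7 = -7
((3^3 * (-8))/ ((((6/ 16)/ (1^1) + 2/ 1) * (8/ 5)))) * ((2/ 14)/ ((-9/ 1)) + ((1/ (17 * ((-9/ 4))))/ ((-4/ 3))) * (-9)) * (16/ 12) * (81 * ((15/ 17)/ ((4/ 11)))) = 110127600/ 38437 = 2865.15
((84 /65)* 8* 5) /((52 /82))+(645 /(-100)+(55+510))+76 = 2420299 /3380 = 716.06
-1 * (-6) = 6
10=10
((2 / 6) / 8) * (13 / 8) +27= 5197 / 192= 27.07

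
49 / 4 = 12.25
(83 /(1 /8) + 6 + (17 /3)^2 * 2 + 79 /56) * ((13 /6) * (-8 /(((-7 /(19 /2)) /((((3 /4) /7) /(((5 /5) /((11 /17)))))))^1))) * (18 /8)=1007352203 /373184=2699.34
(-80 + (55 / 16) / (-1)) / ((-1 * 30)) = 89 / 32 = 2.78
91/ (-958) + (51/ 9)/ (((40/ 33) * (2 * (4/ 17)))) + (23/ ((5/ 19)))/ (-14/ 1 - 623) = 189462925/ 19527872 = 9.70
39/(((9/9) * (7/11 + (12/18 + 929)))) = 0.04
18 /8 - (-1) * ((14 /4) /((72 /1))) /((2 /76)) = 295 /72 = 4.10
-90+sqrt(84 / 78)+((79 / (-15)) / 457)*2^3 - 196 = -1961162 / 6855+sqrt(182) / 13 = -285.05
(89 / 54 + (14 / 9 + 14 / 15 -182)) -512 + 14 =-182483 / 270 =-675.86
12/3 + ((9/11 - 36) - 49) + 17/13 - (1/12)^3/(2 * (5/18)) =-10827983/137280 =-78.88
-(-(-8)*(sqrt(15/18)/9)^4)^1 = -50/59049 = -0.00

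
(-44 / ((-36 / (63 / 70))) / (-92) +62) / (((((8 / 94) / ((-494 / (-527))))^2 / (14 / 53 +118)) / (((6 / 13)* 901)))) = 2779279842530373 / 7515020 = 369829999.46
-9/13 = -0.69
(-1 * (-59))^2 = 3481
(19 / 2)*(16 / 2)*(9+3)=912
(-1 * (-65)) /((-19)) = -65 /19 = -3.42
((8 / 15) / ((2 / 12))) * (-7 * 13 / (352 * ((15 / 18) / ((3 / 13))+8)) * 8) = -6552 / 11495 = -0.57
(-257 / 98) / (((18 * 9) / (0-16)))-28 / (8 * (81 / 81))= -25727 / 7938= -3.24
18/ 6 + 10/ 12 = 23/ 6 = 3.83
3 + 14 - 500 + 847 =364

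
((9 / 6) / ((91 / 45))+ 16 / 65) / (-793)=-899 / 721630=-0.00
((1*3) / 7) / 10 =3 / 70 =0.04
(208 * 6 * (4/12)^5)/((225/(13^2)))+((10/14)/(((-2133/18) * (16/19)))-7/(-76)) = 6039605599/1531920600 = 3.94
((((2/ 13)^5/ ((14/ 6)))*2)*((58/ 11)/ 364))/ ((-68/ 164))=-114144/ 44228050867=-0.00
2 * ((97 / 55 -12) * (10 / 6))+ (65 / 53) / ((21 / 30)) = -396296 / 12243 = -32.37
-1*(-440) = 440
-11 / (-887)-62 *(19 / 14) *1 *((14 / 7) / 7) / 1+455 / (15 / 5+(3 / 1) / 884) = 127.47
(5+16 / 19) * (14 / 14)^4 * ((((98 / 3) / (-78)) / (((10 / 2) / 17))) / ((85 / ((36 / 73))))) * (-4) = 87024 / 450775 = 0.19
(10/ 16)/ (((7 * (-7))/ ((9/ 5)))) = -9/ 392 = -0.02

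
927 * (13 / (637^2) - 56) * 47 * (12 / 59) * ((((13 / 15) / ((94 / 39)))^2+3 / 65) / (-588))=816374882985057 / 5513467441300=148.07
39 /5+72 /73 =3207 /365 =8.79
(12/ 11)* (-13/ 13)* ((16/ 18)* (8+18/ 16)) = -292/ 33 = -8.85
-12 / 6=-2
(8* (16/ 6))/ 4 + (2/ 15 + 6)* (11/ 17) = 2372/ 255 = 9.30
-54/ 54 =-1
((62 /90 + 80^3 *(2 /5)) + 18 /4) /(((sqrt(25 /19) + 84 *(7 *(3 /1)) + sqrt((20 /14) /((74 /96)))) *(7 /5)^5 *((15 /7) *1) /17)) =27535801639625 /(18522 *(1295 *sqrt(19) + 76 *sqrt(7770) + 8680644)) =171.02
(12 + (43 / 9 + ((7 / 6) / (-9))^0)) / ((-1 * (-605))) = 32 / 1089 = 0.03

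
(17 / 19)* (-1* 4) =-68 / 19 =-3.58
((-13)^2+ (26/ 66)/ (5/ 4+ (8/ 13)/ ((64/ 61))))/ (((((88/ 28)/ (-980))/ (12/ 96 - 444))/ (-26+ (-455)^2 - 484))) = 1341378321064534025/ 277332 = 4836723930395.82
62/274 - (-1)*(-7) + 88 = 81.23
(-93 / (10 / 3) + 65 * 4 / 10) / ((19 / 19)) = -19 / 10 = -1.90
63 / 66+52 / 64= 311 / 176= 1.77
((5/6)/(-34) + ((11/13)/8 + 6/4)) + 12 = 72035/5304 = 13.58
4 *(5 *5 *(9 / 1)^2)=8100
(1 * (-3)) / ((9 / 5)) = -1.67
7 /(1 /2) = 14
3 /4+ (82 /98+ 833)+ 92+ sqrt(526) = sqrt(526)+ 181611 /196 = 949.52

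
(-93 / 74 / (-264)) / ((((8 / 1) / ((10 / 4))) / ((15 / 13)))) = 2325 / 1354496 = 0.00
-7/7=-1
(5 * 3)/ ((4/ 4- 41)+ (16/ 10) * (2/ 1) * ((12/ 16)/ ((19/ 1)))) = -1425/ 3788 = -0.38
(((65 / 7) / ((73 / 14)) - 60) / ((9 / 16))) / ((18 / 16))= -544000 / 5913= -92.00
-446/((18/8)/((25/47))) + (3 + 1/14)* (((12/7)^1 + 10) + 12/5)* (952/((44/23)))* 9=194051.96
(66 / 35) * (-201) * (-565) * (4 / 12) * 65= 32479590 / 7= 4639941.43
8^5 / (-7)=-4681.14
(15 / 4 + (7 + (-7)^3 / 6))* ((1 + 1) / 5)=-557 / 30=-18.57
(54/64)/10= 27/320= 0.08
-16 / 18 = -8 / 9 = -0.89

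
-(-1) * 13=13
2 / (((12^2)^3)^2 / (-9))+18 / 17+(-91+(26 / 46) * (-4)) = -17857463181115783 / 193677515292672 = -92.20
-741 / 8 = -92.62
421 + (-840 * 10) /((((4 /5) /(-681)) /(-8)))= -57203579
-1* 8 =-8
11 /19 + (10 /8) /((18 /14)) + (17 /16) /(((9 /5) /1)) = 651 /304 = 2.14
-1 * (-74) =74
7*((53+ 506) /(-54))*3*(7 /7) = -3913 /18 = -217.39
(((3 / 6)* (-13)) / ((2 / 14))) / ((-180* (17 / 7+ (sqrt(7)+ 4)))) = 637 / 13456 - 4459* sqrt(7) / 605520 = 0.03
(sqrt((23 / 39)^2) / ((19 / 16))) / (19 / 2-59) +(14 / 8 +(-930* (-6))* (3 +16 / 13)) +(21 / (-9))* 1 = 6927172685 / 293436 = 23607.10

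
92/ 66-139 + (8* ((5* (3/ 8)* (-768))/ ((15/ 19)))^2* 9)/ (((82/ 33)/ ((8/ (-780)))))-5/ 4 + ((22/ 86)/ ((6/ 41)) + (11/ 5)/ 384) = -988866.93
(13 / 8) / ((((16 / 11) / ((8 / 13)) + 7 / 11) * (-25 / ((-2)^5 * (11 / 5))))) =572 / 375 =1.53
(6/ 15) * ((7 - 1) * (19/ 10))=114/ 25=4.56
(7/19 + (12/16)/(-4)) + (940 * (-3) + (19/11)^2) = -103614481/36784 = -2816.84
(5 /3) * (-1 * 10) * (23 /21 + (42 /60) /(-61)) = -69415 /3843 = -18.06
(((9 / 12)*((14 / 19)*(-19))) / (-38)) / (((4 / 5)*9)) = 35 / 912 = 0.04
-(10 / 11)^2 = -100 / 121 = -0.83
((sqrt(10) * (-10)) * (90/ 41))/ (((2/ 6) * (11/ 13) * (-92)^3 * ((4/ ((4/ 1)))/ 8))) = 8775 * sqrt(10)/ 10974634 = 0.00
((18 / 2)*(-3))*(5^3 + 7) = -3564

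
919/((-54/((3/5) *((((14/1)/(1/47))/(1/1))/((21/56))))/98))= -237043184/135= -1755875.44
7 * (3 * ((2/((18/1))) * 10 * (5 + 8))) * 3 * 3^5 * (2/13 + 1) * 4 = 1020600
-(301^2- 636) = -89965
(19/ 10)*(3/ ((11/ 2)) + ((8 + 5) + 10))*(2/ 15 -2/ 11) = -19684/ 9075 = -2.17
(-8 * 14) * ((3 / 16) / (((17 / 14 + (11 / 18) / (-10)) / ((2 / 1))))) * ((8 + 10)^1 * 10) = -6555.82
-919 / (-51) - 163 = -7394 / 51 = -144.98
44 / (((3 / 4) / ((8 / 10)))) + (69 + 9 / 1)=1874 / 15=124.93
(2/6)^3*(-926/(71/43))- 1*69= -172091/1917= -89.77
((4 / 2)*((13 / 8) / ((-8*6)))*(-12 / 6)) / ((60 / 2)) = 13 / 2880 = 0.00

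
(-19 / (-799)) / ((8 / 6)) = 57 / 3196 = 0.02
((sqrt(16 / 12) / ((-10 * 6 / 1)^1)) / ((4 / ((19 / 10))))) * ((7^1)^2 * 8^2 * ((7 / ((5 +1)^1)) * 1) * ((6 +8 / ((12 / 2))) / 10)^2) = -17.99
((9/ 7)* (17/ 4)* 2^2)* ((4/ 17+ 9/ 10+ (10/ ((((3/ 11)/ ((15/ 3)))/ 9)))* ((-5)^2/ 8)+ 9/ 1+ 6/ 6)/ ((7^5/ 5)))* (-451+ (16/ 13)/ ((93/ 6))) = -221031431883/ 14588476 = -15151.10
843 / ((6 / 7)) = 1967 / 2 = 983.50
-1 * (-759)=759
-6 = -6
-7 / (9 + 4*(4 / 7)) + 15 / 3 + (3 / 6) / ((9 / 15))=5.21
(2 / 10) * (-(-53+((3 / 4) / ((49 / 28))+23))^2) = -174.89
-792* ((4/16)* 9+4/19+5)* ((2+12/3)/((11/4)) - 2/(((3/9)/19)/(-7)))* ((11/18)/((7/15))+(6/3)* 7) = -1375303698/19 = -72384405.16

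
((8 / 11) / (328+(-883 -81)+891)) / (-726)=-4 / 1018215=-0.00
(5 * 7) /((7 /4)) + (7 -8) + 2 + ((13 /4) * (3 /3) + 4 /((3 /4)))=355 /12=29.58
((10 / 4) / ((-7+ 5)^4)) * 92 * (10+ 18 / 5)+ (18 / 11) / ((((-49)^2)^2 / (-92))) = 24794405789 / 126825622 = 195.50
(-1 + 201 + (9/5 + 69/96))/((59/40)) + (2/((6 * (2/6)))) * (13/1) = 150.30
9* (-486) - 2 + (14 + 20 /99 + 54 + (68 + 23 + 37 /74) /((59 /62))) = -4211.65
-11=-11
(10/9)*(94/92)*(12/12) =235/207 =1.14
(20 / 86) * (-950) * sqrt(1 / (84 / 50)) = -23750 * sqrt(42) / 903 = -170.45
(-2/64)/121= -1/3872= -0.00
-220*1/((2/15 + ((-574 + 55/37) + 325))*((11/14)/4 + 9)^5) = 168110874624/12434663539460375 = 0.00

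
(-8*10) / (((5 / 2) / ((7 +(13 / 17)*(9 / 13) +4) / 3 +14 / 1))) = -29120 / 51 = -570.98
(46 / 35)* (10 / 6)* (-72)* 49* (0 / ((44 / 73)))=0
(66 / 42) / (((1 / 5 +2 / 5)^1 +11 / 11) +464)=55 / 16296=0.00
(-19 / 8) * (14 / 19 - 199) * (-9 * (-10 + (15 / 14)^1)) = 4237875 / 112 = 37838.17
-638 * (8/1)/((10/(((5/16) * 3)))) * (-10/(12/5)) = 7975/4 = 1993.75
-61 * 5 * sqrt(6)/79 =-305 * sqrt(6)/79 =-9.46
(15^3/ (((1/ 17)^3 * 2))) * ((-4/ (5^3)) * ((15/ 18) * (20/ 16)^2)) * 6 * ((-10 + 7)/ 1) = 49744125/ 8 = 6218015.62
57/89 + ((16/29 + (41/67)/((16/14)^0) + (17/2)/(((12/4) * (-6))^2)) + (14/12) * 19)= 2689026227/112056696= 24.00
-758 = -758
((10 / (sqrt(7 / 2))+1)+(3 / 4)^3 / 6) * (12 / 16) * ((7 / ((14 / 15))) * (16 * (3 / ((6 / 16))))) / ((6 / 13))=26715 / 16+15600 * sqrt(14) / 7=10008.24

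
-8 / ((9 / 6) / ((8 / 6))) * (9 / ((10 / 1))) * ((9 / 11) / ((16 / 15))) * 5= -270 / 11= -24.55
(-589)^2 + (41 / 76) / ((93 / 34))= 1226019511 / 3534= 346921.20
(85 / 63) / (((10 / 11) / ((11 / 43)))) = 2057 / 5418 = 0.38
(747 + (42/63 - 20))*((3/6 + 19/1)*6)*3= 255411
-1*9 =-9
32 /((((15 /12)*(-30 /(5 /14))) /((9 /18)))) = -16 /105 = -0.15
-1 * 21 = -21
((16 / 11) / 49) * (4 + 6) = 160 / 539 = 0.30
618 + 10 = 628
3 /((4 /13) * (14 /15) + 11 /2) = 1170 /2257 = 0.52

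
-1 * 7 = -7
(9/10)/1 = 9/10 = 0.90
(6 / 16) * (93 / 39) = 93 / 104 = 0.89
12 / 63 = 4 / 21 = 0.19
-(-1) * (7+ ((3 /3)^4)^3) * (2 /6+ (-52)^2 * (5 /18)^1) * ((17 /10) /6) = 229942 /135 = 1703.27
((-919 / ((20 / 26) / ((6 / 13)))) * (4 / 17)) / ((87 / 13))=-47788 / 2465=-19.39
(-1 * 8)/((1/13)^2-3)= 676/253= 2.67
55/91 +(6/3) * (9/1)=1693/91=18.60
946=946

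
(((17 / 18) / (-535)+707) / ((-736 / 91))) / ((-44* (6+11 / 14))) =4336946341 / 14813251200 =0.29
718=718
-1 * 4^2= -16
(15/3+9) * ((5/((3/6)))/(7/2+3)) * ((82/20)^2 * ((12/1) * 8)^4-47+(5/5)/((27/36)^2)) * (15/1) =461273568690.67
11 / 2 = 5.50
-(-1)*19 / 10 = 19 / 10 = 1.90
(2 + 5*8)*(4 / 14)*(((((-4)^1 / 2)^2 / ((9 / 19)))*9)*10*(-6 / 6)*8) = -72960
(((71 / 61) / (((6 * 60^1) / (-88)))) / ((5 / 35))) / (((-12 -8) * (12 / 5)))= 5467 / 131760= 0.04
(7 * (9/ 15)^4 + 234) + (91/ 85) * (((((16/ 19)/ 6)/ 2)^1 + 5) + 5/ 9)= 437739769/ 1816875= 240.93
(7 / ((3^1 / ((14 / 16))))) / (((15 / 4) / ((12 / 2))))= 49 / 15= 3.27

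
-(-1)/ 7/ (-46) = -1/ 322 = -0.00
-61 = -61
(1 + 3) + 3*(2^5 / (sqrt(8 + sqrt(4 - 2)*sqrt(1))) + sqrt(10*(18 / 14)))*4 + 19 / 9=(55*sqrt(sqrt(2) + 8) / 9 + 36*sqrt(70*sqrt(2) + 560) / 7 + 384) / sqrt(sqrt(2) + 8)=174.29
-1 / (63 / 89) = -89 / 63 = -1.41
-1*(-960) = 960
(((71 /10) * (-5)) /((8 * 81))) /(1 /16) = -71 /81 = -0.88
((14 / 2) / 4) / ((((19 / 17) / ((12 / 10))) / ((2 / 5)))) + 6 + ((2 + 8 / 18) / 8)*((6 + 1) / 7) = 120677 / 17100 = 7.06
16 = 16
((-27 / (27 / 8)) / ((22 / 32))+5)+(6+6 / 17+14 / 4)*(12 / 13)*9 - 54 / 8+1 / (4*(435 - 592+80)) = 1165079 / 17017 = 68.47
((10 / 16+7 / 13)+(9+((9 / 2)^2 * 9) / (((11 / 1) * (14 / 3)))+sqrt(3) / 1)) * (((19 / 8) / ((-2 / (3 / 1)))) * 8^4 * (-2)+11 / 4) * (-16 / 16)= -3205288885 / 8008 - 116747 * sqrt(3) / 4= -450813.78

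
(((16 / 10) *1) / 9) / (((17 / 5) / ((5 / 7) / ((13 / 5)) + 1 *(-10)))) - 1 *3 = -16283 / 4641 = -3.51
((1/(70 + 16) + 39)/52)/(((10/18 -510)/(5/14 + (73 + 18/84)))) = -0.11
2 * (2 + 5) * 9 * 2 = 252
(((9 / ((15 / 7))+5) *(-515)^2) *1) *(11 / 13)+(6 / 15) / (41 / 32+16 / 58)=193924587378 / 93925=2064674.87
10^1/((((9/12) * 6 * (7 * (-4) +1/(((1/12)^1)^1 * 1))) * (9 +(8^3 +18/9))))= -5/18828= -0.00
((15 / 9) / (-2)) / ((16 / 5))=-25 / 96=-0.26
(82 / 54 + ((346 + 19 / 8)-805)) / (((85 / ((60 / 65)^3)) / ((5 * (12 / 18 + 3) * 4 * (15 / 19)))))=-173013280 / 709631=-243.81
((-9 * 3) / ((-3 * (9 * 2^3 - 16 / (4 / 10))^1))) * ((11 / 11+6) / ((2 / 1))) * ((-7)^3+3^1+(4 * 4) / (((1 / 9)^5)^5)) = 180910292898346852370097393 / 16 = 11306893306146678273131090.00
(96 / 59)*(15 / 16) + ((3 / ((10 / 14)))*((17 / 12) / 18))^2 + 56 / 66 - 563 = -47145294311 / 84110400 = -560.52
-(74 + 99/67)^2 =-25573249/4489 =-5696.87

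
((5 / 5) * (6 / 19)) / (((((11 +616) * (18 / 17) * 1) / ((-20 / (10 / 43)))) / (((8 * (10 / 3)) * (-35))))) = 4093600 / 107217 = 38.18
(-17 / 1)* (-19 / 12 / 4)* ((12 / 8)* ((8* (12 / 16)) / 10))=969 / 160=6.06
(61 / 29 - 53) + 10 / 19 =-27754 / 551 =-50.37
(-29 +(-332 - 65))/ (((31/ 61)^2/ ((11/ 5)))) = -17436606/ 4805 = -3628.85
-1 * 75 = -75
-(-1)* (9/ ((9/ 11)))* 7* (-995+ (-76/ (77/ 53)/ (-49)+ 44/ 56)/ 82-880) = -1160183515/ 8036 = -144373.26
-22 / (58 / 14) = -154 / 29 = -5.31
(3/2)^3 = 27/8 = 3.38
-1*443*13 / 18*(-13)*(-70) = -2620345 / 9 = -291149.44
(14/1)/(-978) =-7/489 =-0.01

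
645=645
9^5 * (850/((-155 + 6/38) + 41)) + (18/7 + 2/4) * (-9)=-635800761/1442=-440915.92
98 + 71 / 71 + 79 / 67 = 6712 / 67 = 100.18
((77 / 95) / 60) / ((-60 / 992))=-4774 / 21375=-0.22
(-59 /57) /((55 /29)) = -0.55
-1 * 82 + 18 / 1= -64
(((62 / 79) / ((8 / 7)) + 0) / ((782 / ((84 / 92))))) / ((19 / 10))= 22785 / 53993972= 0.00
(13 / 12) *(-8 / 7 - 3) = -377 / 84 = -4.49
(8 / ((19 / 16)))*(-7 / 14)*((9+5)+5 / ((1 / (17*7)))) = -38976 / 19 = -2051.37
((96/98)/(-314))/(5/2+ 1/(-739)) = -11824/9470083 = -0.00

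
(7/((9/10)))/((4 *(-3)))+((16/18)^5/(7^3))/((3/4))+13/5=1187283641/607614210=1.95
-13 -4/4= -14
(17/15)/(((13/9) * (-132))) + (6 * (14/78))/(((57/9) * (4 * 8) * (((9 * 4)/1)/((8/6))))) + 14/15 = 1814581/1956240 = 0.93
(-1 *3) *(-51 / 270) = 17 / 30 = 0.57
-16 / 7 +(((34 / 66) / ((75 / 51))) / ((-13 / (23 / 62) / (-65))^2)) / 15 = -2.21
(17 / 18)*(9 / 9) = 17 / 18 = 0.94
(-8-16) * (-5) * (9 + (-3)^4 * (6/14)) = 36720/7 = 5245.71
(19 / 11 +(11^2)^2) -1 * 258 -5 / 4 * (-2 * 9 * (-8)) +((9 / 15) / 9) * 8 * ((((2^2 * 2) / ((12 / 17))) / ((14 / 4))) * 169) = 50230676 / 3465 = 14496.59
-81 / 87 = -27 / 29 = -0.93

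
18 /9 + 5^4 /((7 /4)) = 2514 /7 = 359.14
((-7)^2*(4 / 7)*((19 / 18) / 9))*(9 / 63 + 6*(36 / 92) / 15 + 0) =9158 / 9315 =0.98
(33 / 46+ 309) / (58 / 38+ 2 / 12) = 812079 / 4439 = 182.94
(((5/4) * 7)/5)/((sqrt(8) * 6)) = 7 * sqrt(2)/96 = 0.10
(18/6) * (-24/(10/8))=-57.60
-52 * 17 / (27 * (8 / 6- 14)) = 442 / 171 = 2.58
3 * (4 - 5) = -3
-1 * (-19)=19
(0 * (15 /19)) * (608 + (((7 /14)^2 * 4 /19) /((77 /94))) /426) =0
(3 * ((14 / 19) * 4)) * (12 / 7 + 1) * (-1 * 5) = -120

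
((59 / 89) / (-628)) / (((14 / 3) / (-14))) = 177 / 55892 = 0.00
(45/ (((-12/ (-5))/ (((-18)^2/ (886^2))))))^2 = 36905625/ 616218720016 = 0.00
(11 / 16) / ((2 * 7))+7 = 1579 / 224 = 7.05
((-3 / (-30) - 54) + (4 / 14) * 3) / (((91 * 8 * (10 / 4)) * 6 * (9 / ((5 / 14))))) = -3713 / 19262880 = -0.00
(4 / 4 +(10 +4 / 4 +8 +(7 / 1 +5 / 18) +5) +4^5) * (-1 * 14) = -133091 / 9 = -14787.89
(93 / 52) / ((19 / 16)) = 372 / 247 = 1.51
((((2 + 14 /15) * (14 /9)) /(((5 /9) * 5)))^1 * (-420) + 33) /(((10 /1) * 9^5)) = -16423 /14762250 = -0.00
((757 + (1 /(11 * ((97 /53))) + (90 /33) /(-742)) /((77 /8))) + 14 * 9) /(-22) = -26914858951 /670581758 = -40.14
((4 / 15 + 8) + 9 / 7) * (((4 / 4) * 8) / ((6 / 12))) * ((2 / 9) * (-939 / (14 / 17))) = -85391408 / 2205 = -38726.26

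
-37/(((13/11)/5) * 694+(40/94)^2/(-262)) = -588886265/2610766338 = -0.23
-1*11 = -11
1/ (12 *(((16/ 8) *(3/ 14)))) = 7/ 36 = 0.19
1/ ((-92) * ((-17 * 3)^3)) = 1/ 12203892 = 0.00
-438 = -438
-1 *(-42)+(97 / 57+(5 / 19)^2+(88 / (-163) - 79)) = -6314243 / 176529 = -35.77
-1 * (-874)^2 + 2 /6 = -2291627 /3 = -763875.67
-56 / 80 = -7 / 10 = -0.70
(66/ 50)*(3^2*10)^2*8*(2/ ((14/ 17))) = 1454112/ 7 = 207730.29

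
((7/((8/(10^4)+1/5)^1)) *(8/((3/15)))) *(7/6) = 1225000/753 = 1626.83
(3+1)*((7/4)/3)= 7/3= 2.33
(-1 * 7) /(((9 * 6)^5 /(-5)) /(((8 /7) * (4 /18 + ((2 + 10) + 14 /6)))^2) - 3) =1201270 /56951326713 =0.00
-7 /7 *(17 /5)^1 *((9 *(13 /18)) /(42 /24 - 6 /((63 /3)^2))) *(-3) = 38.18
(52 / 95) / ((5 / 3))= 156 / 475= 0.33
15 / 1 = 15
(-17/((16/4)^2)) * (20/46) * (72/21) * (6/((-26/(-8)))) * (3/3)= -6120/2093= -2.92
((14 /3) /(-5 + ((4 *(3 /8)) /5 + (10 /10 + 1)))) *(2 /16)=-0.22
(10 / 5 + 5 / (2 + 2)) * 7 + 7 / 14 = 93 / 4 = 23.25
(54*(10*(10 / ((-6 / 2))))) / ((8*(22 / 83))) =-18675 / 22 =-848.86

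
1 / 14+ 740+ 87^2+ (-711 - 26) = 106009 / 14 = 7572.07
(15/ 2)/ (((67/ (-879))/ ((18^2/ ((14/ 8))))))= -8543880/ 469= -18217.23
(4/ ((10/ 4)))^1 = 8/ 5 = 1.60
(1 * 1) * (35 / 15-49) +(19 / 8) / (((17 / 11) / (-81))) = -69827 / 408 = -171.14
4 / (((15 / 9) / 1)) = 12 / 5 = 2.40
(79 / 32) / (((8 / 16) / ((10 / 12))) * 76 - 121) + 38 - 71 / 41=17922973 / 494624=36.24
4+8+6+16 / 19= 358 / 19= 18.84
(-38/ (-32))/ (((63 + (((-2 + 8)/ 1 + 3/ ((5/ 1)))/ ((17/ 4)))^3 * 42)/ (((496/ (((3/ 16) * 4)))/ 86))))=38075750/ 918537921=0.04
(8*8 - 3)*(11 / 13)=671 / 13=51.62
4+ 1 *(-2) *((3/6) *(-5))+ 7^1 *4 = 37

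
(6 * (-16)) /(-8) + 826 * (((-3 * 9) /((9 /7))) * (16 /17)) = -277332 /17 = -16313.65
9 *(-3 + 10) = 63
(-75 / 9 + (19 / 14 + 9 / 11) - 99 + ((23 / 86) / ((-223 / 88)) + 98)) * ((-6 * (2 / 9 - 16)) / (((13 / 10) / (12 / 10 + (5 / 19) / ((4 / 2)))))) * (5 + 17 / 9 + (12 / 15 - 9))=476967557746 / 516511485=923.44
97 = 97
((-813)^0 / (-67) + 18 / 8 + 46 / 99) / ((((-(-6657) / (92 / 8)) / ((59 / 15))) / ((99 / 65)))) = 97200553 / 3478948200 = 0.03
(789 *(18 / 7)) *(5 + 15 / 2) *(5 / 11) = 887625 / 77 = 11527.60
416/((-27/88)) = -1355.85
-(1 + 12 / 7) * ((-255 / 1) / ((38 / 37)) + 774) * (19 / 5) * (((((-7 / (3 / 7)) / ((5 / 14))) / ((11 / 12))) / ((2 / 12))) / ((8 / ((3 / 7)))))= 23912469 / 275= 86954.43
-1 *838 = -838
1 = 1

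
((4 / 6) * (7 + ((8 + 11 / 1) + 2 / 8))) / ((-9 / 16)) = -280 / 9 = -31.11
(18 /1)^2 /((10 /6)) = 972 /5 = 194.40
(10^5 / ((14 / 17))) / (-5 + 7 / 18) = -15300000 / 581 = -26333.91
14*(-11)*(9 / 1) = -1386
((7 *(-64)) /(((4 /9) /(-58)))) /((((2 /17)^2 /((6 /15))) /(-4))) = -33792192 /5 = -6758438.40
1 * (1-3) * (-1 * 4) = 8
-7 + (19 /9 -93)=-881 /9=-97.89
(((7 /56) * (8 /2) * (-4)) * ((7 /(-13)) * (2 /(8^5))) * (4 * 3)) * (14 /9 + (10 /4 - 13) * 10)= -6517 /79872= -0.08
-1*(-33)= 33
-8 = -8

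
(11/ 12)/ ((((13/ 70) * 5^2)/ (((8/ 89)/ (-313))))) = -0.00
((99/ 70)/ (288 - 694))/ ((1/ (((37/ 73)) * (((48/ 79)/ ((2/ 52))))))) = -1142856/ 40974535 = -0.03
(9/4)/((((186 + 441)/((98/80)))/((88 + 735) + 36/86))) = 5204829/1437920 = 3.62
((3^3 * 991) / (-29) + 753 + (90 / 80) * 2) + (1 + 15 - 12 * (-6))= -9211 / 116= -79.41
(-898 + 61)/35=-837/35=-23.91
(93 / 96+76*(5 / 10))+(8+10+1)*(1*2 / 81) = 102223 / 2592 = 39.44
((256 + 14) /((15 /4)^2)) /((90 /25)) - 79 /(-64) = 1261 /192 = 6.57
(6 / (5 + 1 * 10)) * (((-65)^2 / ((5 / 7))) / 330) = 1183 / 165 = 7.17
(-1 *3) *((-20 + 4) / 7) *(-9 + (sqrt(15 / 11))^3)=-432 / 7 + 720 *sqrt(165) / 847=-50.80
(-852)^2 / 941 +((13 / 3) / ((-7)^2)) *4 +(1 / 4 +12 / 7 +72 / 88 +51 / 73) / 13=4459284449629 / 5775982212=772.04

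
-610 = -610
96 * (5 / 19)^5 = 300000 / 2476099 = 0.12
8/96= 1/12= 0.08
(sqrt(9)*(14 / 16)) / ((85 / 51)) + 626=25103 / 40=627.58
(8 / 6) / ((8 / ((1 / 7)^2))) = 1 / 294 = 0.00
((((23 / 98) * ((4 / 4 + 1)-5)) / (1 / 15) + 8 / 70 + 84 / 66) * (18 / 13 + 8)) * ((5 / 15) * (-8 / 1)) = 8043704 / 35035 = 229.59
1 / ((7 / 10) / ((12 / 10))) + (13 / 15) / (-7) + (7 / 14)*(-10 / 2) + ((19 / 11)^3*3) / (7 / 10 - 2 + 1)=-14658121 / 279510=-52.44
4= 4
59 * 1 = 59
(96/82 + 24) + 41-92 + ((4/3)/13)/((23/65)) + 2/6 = -71308/2829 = -25.21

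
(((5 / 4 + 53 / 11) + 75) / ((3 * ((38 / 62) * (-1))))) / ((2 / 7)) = -258013 / 1672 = -154.31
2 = 2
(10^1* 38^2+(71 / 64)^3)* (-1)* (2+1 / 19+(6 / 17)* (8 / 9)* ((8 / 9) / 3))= -70837079669195 / 2286157824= -30985.21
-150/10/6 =-5/2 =-2.50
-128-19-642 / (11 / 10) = -8037 / 11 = -730.64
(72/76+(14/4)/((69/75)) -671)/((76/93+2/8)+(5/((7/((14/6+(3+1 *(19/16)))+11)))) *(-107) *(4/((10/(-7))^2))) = 722053240/2843302481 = 0.25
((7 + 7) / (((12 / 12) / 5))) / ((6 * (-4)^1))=-35 / 12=-2.92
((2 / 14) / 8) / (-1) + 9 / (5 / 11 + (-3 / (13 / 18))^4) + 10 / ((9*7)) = 8076105547 / 47212916184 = 0.17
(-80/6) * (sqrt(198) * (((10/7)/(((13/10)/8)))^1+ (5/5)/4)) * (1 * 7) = -32910 * sqrt(22)/13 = -11873.97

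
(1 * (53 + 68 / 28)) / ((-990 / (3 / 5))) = -0.03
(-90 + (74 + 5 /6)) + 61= 275 /6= 45.83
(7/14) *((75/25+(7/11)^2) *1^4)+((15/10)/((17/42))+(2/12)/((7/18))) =84046/14399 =5.84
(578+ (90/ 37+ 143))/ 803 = 26767/ 29711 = 0.90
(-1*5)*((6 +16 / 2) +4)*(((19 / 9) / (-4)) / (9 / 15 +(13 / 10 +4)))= 475 / 59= 8.05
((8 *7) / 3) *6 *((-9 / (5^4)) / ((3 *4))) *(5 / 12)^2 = -7 / 300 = -0.02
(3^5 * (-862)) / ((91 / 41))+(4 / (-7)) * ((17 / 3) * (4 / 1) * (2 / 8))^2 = -77307982 / 819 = -94393.14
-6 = -6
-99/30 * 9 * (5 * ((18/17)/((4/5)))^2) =-601425/2312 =-260.13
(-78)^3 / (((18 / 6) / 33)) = -5220072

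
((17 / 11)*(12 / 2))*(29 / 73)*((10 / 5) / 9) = 1972 / 2409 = 0.82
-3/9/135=-1/405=-0.00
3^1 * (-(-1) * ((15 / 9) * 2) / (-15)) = -2 / 3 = -0.67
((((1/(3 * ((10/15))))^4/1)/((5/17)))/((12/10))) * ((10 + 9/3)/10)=221/960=0.23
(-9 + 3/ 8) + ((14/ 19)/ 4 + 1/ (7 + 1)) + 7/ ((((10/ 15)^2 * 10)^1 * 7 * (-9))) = -6339/ 760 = -8.34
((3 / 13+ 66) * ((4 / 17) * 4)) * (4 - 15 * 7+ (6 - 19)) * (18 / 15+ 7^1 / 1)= -64389024 / 1105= -58270.61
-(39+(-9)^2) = -120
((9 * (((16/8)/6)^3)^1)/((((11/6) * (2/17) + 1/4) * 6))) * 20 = 136/57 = 2.39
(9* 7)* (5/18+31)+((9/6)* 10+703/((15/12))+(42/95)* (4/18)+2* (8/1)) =1461479/570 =2564.00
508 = 508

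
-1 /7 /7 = -1 /49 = -0.02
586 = 586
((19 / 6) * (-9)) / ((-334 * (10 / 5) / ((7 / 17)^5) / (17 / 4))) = 0.00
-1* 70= -70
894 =894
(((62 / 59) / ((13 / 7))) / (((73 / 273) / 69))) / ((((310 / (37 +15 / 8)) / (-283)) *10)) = -892715859 / 1722800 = -518.18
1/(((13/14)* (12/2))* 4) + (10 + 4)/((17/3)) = 6671/2652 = 2.52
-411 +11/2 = -811/2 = -405.50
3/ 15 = 1/ 5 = 0.20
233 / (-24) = -233 / 24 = -9.71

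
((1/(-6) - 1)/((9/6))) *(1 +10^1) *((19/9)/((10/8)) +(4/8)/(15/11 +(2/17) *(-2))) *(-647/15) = 2017021853/2563650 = 786.78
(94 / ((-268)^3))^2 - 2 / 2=-92629383338847 / 92629383341056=-1.00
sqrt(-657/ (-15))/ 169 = sqrt(1095)/ 845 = 0.04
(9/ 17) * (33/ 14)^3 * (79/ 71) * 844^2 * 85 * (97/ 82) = 551719164120795/ 998473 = 552562927.71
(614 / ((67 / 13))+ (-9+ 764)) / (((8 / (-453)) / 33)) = -1633429.26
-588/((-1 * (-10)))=-58.80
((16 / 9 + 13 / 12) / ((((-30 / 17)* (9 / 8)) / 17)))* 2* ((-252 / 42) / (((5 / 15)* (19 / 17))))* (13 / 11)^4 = 57811919516 / 37554165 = 1539.43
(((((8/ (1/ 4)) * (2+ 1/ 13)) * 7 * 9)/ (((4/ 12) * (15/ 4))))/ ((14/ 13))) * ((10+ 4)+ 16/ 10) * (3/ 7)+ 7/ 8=29114569/ 1400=20796.12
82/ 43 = 1.91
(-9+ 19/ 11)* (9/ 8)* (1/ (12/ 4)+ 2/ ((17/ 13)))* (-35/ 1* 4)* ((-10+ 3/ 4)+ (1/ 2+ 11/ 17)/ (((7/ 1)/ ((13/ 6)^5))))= -3041.90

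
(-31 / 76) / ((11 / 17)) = -0.63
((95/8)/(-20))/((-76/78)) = 0.61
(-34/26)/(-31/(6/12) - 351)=17/5369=0.00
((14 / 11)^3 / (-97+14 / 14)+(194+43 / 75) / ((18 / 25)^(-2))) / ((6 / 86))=1082190261899 / 748687500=1445.45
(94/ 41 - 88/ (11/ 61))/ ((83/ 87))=-1732518/ 3403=-509.11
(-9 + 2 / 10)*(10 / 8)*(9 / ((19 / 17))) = -1683 / 19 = -88.58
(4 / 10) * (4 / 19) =8 / 95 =0.08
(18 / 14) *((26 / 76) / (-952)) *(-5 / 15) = 39 / 253232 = 0.00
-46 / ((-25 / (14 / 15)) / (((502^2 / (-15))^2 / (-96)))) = -1278058572322 / 253125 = -5049120.29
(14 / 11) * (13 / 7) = 26 / 11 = 2.36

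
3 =3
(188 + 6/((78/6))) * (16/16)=2450/13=188.46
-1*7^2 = -49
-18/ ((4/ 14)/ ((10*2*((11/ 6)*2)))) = -4620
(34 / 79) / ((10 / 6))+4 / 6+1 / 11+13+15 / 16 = 3118661 / 208560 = 14.95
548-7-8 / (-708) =95759 / 177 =541.01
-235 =-235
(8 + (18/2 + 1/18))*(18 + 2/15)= 41752/135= 309.27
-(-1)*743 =743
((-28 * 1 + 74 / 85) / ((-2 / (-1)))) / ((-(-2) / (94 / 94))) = -1153 / 170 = -6.78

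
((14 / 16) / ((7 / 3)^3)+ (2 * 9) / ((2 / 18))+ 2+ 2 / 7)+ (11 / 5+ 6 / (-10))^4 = 41872507 / 245000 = 170.91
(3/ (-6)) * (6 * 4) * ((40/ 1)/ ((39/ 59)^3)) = -32860640/ 19773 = -1661.89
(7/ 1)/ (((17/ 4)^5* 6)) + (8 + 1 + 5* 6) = 166126853/ 4259571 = 39.00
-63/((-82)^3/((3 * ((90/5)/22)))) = 1701/6065048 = 0.00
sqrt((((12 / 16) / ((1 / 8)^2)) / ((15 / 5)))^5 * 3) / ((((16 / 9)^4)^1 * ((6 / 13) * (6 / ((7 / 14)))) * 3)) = 3159 * sqrt(3) / 512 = 10.69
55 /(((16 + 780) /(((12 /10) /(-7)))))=-33 /2786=-0.01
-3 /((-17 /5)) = 15 /17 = 0.88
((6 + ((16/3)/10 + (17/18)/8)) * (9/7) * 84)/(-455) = -14367/9100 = -1.58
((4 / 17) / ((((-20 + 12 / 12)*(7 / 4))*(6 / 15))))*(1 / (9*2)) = -20 / 20349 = -0.00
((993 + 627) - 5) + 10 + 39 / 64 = 104039 / 64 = 1625.61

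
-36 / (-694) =18 / 347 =0.05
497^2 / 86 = 247009 / 86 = 2872.20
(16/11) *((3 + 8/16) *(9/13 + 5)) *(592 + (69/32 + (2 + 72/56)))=4951599/286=17313.28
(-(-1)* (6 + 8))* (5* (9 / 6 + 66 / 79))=163.48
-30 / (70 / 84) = -36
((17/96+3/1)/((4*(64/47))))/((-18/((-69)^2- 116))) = -66586075/442368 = -150.52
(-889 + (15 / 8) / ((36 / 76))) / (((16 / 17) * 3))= -361097 / 1152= -313.45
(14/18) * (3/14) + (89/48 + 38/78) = 1565/624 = 2.51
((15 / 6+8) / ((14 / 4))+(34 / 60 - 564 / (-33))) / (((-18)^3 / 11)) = -6817 / 174960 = -0.04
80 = 80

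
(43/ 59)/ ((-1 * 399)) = -43/ 23541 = -0.00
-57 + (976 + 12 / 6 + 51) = 972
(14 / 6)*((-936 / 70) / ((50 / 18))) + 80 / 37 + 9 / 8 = -7.94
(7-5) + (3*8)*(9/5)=226/5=45.20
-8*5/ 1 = -40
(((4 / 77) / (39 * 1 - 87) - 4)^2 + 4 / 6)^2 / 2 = 139.03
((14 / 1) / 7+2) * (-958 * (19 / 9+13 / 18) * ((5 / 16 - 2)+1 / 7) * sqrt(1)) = 1408739 / 84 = 16770.70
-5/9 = -0.56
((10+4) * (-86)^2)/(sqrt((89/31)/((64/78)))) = 414176 * sqrt(215202)/3471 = 55354.57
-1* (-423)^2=-178929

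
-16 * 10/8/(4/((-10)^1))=50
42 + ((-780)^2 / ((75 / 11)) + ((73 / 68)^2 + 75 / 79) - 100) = 32575673295 / 365296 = 89176.10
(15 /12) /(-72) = -5 /288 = -0.02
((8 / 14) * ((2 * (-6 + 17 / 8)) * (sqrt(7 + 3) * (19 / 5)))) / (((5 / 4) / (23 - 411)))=914128 * sqrt(10) / 175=16518.44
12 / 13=0.92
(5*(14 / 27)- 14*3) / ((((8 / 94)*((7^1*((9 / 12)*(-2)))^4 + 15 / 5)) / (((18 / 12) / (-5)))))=100016 / 8753805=0.01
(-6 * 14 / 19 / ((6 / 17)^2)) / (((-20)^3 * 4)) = 2023 / 1824000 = 0.00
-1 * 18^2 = -324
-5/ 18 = -0.28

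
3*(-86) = -258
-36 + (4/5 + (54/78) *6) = -2018/65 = -31.05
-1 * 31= -31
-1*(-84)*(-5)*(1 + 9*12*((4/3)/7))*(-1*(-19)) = -172140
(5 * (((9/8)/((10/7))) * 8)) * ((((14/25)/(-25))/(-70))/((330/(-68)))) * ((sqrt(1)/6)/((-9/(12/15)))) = 238/7734375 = 0.00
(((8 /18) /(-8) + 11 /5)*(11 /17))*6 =2123 /255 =8.33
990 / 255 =66 / 17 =3.88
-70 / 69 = -1.01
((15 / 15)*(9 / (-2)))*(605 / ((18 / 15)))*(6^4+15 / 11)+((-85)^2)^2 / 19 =-14895425 / 76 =-195992.43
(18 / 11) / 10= 9 / 55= 0.16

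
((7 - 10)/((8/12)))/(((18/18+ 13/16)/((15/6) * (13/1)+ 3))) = -88.14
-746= -746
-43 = -43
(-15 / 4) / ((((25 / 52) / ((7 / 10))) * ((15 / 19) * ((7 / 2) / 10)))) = -494 / 25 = -19.76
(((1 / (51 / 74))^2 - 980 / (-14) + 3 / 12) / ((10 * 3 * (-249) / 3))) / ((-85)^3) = 0.00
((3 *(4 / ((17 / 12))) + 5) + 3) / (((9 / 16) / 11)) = 49280 / 153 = 322.09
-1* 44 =-44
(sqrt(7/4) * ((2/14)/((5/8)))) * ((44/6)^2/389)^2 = 937024 * sqrt(7)/428995035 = 0.01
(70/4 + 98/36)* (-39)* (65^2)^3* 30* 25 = -44610273804687500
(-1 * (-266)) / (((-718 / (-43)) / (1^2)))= 15.93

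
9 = 9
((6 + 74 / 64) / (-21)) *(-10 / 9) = 0.38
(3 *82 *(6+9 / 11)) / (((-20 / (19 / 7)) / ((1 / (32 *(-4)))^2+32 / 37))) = -196.88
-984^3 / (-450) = 2117253.12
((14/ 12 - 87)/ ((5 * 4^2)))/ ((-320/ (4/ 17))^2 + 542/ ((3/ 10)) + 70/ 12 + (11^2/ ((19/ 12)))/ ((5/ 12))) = -9785/ 16886554704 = -0.00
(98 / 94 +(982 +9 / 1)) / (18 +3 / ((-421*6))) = 39259092 / 712285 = 55.12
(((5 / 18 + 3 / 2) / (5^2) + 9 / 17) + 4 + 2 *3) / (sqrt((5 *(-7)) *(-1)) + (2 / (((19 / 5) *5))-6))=948176 / 3825 + 1125959 *sqrt(35) / 26775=496.68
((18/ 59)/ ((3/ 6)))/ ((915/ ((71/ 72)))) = 0.00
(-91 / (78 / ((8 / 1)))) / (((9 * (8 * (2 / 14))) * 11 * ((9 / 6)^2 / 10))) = -980 / 2673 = -0.37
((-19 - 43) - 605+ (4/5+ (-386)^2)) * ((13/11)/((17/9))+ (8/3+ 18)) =1771799461/561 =3158287.81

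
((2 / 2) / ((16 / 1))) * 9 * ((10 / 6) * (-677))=-10155 / 16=-634.69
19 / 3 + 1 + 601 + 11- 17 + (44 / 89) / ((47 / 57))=7566205 / 12549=602.93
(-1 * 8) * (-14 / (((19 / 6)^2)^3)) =5225472 / 47045881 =0.11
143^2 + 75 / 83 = 20449.90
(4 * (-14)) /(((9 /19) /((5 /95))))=-56 /9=-6.22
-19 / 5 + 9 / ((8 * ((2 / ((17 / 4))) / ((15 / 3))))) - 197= -60431 / 320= -188.85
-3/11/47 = -3/517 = -0.01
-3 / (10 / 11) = -33 / 10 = -3.30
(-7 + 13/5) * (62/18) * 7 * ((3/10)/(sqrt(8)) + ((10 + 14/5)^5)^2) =-5504047262993087463424/439453125- 2387 * sqrt(2)/300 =-12524765327355.52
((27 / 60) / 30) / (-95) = -0.00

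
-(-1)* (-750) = -750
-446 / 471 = -0.95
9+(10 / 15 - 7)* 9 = -48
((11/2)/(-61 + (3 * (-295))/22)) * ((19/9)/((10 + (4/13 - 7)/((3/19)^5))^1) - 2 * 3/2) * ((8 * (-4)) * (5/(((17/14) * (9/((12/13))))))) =-77839524421120/35335789760947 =-2.20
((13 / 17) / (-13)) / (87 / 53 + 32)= -53 / 30311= -0.00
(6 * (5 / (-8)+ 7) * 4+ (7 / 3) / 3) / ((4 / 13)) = 4498 / 9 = 499.78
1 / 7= 0.14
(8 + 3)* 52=572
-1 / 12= -0.08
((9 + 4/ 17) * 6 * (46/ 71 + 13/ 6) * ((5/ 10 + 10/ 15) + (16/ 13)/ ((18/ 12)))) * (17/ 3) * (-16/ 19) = -233421320/ 157833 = -1478.91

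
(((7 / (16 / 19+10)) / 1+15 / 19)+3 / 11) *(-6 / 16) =-220587 / 344432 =-0.64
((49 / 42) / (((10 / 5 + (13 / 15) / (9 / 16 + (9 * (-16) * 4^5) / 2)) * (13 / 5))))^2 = 869717606450625 / 17277713364320656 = 0.05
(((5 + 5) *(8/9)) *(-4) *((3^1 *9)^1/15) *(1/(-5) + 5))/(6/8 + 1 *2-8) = 2048/35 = 58.51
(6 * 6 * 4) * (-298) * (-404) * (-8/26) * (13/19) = -69345792/19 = -3649778.53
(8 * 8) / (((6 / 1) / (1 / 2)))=16 / 3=5.33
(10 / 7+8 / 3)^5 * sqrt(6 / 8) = 2352135088 * sqrt(3) / 4084101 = 997.53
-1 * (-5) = 5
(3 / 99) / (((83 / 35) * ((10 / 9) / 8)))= 84 / 913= 0.09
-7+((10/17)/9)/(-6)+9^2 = 73.99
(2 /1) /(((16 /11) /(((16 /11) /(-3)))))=-0.67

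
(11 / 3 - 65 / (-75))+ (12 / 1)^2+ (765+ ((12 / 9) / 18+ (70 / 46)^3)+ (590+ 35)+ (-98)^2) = 18308022209 / 1642545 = 11146.13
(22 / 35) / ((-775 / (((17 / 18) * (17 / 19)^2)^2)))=-265513259 / 572663054250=-0.00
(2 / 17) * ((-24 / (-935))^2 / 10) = 576 / 74309125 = 0.00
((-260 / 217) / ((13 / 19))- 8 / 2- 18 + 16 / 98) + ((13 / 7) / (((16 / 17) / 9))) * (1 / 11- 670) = -3186862277 / 267344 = -11920.46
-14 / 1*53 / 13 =-742 / 13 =-57.08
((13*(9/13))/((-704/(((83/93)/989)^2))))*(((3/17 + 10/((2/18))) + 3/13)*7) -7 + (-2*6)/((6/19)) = -1645256024393805/36561239633776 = -45.00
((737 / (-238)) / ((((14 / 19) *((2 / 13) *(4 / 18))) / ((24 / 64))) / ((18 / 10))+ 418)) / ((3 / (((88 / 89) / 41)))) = -324393498 / 5447648918579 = -0.00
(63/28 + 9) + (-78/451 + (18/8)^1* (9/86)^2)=148123047/13342384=11.10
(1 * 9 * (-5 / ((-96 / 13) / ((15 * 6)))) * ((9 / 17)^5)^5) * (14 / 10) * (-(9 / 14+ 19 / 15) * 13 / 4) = -437861058551002422795339040329 / 738640308780595504504264958855296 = -0.00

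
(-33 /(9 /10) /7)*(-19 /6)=1045 /63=16.59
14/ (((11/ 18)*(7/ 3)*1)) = 108/ 11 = 9.82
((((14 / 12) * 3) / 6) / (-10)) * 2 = -0.12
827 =827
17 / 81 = 0.21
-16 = -16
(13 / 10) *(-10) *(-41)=533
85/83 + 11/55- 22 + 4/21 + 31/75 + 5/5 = -835424/43575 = -19.17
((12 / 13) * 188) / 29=5.98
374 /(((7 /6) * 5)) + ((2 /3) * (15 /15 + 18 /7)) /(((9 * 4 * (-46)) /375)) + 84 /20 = 280589 /4140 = 67.78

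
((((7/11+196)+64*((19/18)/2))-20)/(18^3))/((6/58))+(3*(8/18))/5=5329967/8660520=0.62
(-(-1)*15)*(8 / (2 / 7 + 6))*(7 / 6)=245 / 11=22.27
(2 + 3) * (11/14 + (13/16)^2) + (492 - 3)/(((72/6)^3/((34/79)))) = 9366181/1274112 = 7.35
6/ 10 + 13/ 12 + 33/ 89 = 10969/ 5340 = 2.05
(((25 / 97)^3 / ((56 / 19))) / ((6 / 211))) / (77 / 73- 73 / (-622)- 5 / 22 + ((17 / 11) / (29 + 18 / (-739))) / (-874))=20911872894007046875 / 96725792417699515128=0.22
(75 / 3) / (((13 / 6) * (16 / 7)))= 525 / 104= 5.05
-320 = -320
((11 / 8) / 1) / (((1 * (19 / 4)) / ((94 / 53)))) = 517 / 1007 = 0.51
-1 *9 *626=-5634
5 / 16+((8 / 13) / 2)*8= 2.77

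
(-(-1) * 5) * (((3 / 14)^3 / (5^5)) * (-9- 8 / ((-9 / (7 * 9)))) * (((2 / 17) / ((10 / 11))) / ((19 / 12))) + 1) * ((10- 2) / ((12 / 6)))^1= 6924396254 / 346215625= 20.00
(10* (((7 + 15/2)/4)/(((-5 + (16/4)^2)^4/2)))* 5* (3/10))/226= 435/13235464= 0.00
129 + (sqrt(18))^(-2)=2323/ 18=129.06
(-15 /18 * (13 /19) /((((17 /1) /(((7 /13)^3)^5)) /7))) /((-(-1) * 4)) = -166164652848005 /30522541741940888328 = -0.00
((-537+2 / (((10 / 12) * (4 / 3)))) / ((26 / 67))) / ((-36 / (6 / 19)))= 14941 / 1235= 12.10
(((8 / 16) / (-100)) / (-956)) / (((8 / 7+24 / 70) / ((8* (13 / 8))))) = 7 / 152960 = 0.00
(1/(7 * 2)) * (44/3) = 22/21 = 1.05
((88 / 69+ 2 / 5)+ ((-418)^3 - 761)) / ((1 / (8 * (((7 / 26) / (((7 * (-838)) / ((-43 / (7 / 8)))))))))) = -17335680484816 / 13154505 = -1317851.22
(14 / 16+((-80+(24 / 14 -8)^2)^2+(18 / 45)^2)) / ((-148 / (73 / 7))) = -57505619111 / 497487200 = -115.59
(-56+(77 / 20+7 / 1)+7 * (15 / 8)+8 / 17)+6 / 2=-19417 / 680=-28.55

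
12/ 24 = 1/ 2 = 0.50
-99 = -99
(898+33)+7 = 938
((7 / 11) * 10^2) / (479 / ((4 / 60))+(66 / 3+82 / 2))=0.01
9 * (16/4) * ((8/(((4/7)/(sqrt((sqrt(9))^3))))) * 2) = 3024 * sqrt(3) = 5237.72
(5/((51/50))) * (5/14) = 625/357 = 1.75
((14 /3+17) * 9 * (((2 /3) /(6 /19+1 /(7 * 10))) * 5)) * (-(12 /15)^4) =-1770496 /2195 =-806.60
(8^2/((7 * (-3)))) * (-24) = 512/7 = 73.14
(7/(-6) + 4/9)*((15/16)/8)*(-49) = 3185/768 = 4.15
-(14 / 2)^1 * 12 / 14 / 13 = -6 / 13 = -0.46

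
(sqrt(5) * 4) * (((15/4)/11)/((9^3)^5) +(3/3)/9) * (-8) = -2684210314715464 * sqrt(5)/754934151013713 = -7.95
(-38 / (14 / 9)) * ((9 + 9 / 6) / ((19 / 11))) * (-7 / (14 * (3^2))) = 33 / 4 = 8.25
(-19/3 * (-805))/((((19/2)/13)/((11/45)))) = 46046/27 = 1705.41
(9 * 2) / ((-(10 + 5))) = -6 / 5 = -1.20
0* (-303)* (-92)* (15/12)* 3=0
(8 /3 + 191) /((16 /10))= 2905 /24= 121.04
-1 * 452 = -452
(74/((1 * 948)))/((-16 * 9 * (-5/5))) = 37/68256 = 0.00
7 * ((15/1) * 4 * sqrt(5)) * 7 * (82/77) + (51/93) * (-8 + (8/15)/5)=-10064/2325 + 34440 * sqrt(5)/11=6996.60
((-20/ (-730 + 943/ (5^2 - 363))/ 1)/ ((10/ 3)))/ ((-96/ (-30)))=845/ 330244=0.00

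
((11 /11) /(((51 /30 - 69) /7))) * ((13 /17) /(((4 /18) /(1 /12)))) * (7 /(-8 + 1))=1365 /45764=0.03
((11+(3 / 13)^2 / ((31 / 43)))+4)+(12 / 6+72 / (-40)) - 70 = -1433551 / 26195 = -54.73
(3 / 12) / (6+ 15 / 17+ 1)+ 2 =1089 / 536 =2.03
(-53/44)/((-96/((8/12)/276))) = 53/1748736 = 0.00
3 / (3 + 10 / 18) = 27 / 32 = 0.84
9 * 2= 18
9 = 9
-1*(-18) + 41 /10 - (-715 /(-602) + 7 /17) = 524506 /25585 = 20.50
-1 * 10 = -10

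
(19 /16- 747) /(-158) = 11933 /2528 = 4.72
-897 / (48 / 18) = -336.38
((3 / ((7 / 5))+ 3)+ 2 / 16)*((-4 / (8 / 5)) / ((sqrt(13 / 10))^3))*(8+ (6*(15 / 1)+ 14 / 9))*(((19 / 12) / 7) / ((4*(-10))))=28025*sqrt(130) / 63882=5.00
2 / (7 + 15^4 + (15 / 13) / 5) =26 / 658219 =0.00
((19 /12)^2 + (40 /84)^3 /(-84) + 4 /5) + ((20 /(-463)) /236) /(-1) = 1405019211593 /425010998160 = 3.31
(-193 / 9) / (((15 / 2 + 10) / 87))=-11194 / 105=-106.61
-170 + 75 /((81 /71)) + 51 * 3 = 1316 /27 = 48.74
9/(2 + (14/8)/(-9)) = 324/65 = 4.98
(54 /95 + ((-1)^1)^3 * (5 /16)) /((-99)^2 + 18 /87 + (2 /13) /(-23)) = 3373019 /129179034640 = 0.00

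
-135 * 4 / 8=-135 / 2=-67.50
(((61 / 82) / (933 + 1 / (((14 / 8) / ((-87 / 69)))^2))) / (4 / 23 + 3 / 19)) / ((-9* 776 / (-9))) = 690976097 / 223263918833360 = 0.00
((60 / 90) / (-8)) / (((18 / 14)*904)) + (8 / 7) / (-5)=-781301 / 3417120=-0.23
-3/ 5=-0.60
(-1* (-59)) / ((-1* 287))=-59 / 287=-0.21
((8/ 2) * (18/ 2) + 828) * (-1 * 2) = -1728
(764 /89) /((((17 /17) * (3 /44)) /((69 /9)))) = 773168 /801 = 965.25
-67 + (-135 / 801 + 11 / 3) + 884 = 219073 / 267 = 820.50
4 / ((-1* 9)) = -0.44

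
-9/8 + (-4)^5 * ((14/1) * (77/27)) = -8831219/216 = -40885.27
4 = 4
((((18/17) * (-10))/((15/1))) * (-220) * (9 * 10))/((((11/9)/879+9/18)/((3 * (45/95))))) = 101501294400/2562359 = 39612.44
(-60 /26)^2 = 900 /169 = 5.33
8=8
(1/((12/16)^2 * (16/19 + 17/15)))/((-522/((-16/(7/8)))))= 97280/3085803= 0.03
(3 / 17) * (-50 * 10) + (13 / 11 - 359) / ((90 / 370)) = -874748 / 561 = -1559.27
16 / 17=0.94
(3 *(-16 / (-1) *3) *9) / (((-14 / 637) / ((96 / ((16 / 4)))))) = -1415232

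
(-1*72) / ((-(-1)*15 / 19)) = -456 / 5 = -91.20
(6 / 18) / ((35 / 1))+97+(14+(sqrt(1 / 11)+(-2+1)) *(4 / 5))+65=4 *sqrt(11) / 55+18397 / 105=175.45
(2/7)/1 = 2/7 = 0.29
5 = 5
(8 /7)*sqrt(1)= 8 /7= 1.14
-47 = -47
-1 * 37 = -37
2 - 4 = -2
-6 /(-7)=0.86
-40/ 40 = -1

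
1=1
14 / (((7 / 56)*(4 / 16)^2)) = 1792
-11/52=-0.21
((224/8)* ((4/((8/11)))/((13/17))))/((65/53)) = 138754/845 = 164.21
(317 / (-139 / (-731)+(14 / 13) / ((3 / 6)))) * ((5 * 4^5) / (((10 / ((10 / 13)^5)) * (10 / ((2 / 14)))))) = 47457689600 / 178134957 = 266.41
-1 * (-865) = 865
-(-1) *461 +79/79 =462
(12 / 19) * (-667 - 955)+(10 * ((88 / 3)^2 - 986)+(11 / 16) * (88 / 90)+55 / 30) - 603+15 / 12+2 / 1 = -273336 / 95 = -2877.22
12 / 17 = 0.71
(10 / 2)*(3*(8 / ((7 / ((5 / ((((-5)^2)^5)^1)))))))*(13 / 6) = 52 / 2734375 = 0.00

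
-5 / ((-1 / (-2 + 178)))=880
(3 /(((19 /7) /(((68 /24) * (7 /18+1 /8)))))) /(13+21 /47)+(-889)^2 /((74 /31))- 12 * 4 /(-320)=105910434446933 /319893120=331080.69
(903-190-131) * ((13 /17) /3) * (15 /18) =6305 /51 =123.63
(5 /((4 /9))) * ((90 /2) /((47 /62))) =62775 /94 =667.82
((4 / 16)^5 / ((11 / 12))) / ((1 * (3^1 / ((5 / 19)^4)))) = 625 / 366983936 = 0.00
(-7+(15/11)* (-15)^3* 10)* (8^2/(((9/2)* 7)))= -64809856/693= -93520.72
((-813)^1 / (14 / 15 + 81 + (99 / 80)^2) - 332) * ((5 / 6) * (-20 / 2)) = 13691180900 / 4807569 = 2847.84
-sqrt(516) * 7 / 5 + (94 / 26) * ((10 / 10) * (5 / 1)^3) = 5875 / 13-14 * sqrt(129) / 5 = 420.12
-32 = -32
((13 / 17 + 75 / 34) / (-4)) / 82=-101 / 11152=-0.01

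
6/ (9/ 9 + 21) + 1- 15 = -13.73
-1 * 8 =-8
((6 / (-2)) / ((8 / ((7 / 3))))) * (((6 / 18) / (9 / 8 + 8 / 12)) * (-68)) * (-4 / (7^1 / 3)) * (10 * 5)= -40800 / 43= -948.84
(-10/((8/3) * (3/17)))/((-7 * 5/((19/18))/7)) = 323/72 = 4.49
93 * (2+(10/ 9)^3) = 76198/ 243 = 313.57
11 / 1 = 11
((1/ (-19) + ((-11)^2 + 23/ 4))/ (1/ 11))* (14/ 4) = 741433/ 152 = 4877.85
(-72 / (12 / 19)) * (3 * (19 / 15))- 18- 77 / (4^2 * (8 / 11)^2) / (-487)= -451.18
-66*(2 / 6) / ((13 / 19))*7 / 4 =-1463 / 26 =-56.27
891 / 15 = 297 / 5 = 59.40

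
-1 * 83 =-83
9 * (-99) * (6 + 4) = -8910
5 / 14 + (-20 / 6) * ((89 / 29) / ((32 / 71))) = -217685 / 9744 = -22.34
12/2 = 6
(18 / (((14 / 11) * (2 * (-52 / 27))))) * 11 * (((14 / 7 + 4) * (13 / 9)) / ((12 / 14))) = -3267 / 8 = -408.38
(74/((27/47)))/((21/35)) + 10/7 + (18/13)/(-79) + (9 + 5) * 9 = 199209308/582309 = 342.10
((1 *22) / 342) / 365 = 11 / 62415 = 0.00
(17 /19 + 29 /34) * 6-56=-14701 /323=-45.51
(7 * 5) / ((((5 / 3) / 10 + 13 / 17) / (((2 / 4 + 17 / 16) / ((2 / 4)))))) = 8925 / 76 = 117.43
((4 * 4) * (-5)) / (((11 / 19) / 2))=-3040 / 11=-276.36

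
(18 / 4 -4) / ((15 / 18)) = 3 / 5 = 0.60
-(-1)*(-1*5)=-5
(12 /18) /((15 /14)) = 28 /45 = 0.62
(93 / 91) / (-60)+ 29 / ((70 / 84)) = 12661 / 364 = 34.78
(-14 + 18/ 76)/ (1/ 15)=-7845/ 38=-206.45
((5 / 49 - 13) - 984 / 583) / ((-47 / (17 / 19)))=7083424 / 25510331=0.28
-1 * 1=-1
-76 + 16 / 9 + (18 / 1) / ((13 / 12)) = -6740 / 117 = -57.61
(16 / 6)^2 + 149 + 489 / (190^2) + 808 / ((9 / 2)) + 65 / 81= 983909009 / 2924100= 336.48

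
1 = 1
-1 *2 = -2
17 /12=1.42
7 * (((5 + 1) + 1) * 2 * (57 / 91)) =798 / 13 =61.38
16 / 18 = 8 / 9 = 0.89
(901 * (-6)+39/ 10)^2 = 2918268441/ 100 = 29182684.41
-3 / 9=-1 / 3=-0.33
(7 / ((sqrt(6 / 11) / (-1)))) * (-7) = 49 * sqrt(66) / 6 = 66.35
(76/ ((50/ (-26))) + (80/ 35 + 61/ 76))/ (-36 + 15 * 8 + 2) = -484541/ 1143800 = -0.42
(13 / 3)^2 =18.78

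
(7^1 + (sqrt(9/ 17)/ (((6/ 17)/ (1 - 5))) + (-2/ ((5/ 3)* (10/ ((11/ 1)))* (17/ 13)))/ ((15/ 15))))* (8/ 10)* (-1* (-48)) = -86.62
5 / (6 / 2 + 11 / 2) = 10 / 17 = 0.59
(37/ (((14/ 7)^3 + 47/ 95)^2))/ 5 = 66785/ 651249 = 0.10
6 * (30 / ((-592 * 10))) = -9 / 296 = -0.03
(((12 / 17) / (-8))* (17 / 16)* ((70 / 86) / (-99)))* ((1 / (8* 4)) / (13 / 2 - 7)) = -35 / 726528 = -0.00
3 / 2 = 1.50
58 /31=1.87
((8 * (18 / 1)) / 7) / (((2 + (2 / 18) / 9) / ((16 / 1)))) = 186624 / 1141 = 163.56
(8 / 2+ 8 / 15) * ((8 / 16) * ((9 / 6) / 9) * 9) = 17 / 5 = 3.40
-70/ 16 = -35/ 8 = -4.38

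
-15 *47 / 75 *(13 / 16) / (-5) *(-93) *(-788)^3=1737732119916 / 25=69509284796.64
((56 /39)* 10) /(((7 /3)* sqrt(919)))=80* sqrt(919) /11947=0.20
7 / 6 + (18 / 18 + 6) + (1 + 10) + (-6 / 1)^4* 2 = 15667 / 6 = 2611.17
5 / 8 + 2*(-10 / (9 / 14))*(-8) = 17965 / 72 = 249.51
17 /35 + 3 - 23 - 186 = -7193 /35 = -205.51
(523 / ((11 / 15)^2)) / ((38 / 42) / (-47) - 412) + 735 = 36050428680 / 49206223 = 732.64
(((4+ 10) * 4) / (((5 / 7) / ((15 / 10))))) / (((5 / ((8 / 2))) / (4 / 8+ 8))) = 19992 / 25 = 799.68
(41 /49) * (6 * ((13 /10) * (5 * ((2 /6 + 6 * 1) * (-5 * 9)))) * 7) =-455715 /7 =-65102.14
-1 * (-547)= 547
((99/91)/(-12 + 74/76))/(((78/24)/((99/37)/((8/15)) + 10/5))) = -3906837/18340049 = -0.21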